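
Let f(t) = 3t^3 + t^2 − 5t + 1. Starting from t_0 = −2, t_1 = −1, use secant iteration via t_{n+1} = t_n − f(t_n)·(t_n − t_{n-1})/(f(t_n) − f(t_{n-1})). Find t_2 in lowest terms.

f(−2) = −9, f(−1) = 4. t_2 = (−1) − 4·((−1) − (−2))/(4 − (−9)) = −17/13.

−17/13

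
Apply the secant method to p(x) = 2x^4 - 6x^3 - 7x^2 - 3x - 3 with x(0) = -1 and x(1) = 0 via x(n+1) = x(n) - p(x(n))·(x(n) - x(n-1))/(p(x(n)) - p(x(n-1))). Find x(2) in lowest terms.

p(-1) = 1, p(0) = -3. x(2) = 0 - (-3)·(0 - (-1))/((-3) - 1) = -3/4.

-3/4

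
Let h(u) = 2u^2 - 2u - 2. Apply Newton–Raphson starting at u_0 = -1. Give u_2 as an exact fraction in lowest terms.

-13/21

h'(u) = 4u - 2.
h(-1) = 2, h'(-1) = -6, so u_1 = (-1) - 2/(-6) = -2/3.
h(-2/3) = 2/9, h'(-2/3) = -14/3, so u_2 = (-2/3) - (2/9)/(-14/3) = -13/21.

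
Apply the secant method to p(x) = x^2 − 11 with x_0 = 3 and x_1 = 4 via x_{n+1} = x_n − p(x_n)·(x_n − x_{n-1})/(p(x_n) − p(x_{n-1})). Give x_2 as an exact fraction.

p(3) = −2, p(4) = 5. x_2 = 4 − 5·(4 − 3)/(5 − (−2)) = 23/7.

23/7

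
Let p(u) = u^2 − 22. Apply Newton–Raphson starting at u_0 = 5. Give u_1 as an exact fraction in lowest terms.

47/10

p'(u) = 2u.
p(5) = 3, p'(5) = 10, so u_1 = 5 − 3/10 = 47/10.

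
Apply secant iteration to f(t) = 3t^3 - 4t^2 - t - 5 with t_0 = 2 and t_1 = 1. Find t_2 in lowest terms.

f(2) = 1, f(1) = -7. t_2 = 1 - (-7)·(1 - 2)/((-7) - 1) = 15/8.

15/8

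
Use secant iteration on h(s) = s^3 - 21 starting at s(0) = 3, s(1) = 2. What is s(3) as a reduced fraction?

h(3) = 6, h(2) = -13. s(2) = 2 - (-13)·(2 - 3)/((-13) - 6) = 51/19.
h(2) = -13, h(51/19) = -11388/6859. s(3) = (51/19) - (-11388/6859)·((51/19) - 2)/((-11388/6859) - (-13)) = 16659/5983.

16659/5983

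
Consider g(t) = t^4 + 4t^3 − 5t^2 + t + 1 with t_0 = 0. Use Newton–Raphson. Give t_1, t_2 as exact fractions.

g'(t) = 4t^3 + 12t^2 − 10t + 1.
g(0) = 1, g'(0) = 1, so t_1 = 0 − 1/1 = −1.
g(−1) = −8, g'(−1) = 19, so t_2 = (−1) − (−8)/19 = −11/19.

t_1 = −1, t_2 = −11/19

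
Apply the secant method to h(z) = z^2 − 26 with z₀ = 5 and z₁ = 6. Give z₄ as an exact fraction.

h(5) = −1, h(6) = 10. z₂ = 6 − 10·(6 − 5)/(10 − (−1)) = 56/11.
h(6) = 10, h(56/11) = −10/121. z₃ = (56/11) − (−10/121)·((56/11) − 6)/((−10/121) − 10) = 311/61.
h(56/11) = −10/121, h(311/61) = −25/3721. z₄ = (311/61) − (−25/3721)·((311/61) − (56/11))/((−25/3721) − (−10/121)) = 34862/6837.

34862/6837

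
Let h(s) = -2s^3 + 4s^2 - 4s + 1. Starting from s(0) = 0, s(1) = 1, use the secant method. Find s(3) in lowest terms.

h(0) = 1, h(1) = -1. s(2) = 1 - (-1)·(1 - 0)/((-1) - 1) = 1/2.
h(1) = -1, h(1/2) = -1/4. s(3) = (1/2) - (-1/4)·((1/2) - 1)/((-1/4) - (-1)) = 1/3.

1/3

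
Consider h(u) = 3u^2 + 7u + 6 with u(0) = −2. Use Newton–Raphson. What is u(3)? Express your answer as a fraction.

h'(u) = 6u + 7.
h(−2) = 4, h'(−2) = −5, so u(1) = (−2) − 4/(−5) = −6/5.
h(−6/5) = 48/25, h'(−6/5) = −1/5, so u(2) = (−6/5) − (48/25)/(−1/5) = 42/5.
h(42/5) = 6912/25, h'(42/5) = 287/5, so u(3) = (42/5) − (6912/25)/(287/5) = 5142/1435.

5142/1435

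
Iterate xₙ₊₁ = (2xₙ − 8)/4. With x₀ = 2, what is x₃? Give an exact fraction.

−13/4

x₁ = (2·2 − 8)/4 = −1.
x₂ = (2·(−1) − 8)/4 = −5/2.
x₃ = (2·(−5/2) − 8)/4 = −13/4.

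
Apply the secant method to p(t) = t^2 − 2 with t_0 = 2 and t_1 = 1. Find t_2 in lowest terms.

p(2) = 2, p(1) = −1. t_2 = 1 − (−1)·(1 − 2)/((−1) − 2) = 4/3.

4/3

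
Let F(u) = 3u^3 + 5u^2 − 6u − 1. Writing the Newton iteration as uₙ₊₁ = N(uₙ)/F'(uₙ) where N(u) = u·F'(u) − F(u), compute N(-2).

F'(u) = 9u^2 + 10u − 6.
N(u) = u·F'(u) − F(u) = u·(9u^2 + 10u − 6) − (3u^3 + 5u^2 − 6u − 1) = 6u^3 + 5u^2 + 1.
N(-2) = −27.

−27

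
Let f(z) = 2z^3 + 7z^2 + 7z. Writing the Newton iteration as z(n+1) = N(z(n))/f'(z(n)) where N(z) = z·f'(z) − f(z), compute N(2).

f'(z) = 6z^2 + 14z + 7.
N(z) = z·f'(z) − f(z) = z·(6z^2 + 14z + 7) − (2z^3 + 7z^2 + 7z) = 4z^3 + 7z^2.
N(2) = 60.

60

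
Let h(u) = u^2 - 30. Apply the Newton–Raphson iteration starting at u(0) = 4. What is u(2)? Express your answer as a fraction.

1009/184

h'(u) = 2u.
h(4) = -14, h'(4) = 8, so u(1) = 4 - (-14)/8 = 23/4.
h(23/4) = 49/16, h'(23/4) = 23/2, so u(2) = (23/4) - (49/16)/(23/2) = 1009/184.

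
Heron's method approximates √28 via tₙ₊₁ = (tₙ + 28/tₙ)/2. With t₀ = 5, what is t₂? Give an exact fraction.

t₁ = (5 + 28/5)/2 = 53/10.
t₂ = (53/10 + 28/(53/10))/2 = 5609/1060.

5609/1060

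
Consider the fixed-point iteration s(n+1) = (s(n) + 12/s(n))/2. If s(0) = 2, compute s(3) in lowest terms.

s(1) = (2 + 12/2)/2 = 4.
s(2) = (4 + 12/4)/2 = 7/2.
s(3) = (7/2 + 12/(7/2))/2 = 97/28.

97/28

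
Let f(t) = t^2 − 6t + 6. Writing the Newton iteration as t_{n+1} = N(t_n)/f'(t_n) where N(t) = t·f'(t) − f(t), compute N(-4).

10

f'(t) = 2t − 6.
N(t) = t·f'(t) − f(t) = t·(2t − 6) − (t^2 − 6t + 6) = t^2 − 6.
N(-4) = 10.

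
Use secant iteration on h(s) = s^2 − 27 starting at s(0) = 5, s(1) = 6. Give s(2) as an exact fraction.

57/11

h(5) = −2, h(6) = 9. s(2) = 6 − 9·(6 − 5)/(9 − (−2)) = 57/11.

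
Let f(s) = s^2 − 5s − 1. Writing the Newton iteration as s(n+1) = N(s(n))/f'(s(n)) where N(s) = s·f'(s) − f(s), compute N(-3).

10

f'(s) = 2s − 5.
N(s) = s·f'(s) − f(s) = s·(2s − 5) − (s^2 − 5s − 1) = s^2 + 1.
N(-3) = 10.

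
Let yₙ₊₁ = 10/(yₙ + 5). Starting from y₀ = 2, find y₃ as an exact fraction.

y₁ = 10/(2 + 5) = 10/7.
y₂ = 10/(10/7 + 5) = 14/9.
y₃ = 10/(14/9 + 5) = 90/59.

90/59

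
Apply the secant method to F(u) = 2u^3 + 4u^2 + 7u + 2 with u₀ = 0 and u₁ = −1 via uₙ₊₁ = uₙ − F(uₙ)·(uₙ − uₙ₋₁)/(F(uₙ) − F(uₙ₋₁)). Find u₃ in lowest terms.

−38/113

F(0) = 2, F(−1) = −3. u₂ = (−1) − (−3)·((−1) − 0)/((−3) − 2) = −2/5.
F(−1) = −3, F(−2/5) = −36/125. u₃ = (−2/5) − (−36/125)·((−2/5) − (−1))/((−36/125) − (−3)) = −38/113.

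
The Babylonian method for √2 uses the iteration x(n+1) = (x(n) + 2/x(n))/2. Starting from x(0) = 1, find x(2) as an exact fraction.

17/12

x(1) = (1 + 2/1)/2 = 3/2.
x(2) = (3/2 + 2/(3/2))/2 = 17/12.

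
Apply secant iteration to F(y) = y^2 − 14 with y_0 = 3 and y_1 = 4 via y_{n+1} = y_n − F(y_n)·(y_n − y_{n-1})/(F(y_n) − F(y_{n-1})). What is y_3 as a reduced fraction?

101/27

F(3) = −5, F(4) = 2. y_2 = 4 − 2·(4 − 3)/(2 − (−5)) = 26/7.
F(4) = 2, F(26/7) = −10/49. y_3 = (26/7) − (−10/49)·((26/7) − 4)/((−10/49) − 2) = 101/27.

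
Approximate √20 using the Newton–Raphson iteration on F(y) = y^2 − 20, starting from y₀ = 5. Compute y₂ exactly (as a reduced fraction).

161/36

F'(y) = 2y.
F(5) = 5, F'(5) = 10, so y₁ = 5 − 5/10 = 9/2.
F(9/2) = 1/4, F'(9/2) = 9, so y₂ = (9/2) − (1/4)/9 = 161/36.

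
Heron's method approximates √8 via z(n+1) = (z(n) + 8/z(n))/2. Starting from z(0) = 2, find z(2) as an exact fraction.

z(1) = (2 + 8/2)/2 = 3.
z(2) = (3 + 8/3)/2 = 17/6.

17/6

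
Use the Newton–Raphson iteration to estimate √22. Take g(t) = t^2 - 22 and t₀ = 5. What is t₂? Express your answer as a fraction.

4409/940

g'(t) = 2t.
g(5) = 3, g'(5) = 10, so t₁ = 5 - 3/10 = 47/10.
g(47/10) = 9/100, g'(47/10) = 47/5, so t₂ = (47/10) - (9/100)/(47/5) = 4409/940.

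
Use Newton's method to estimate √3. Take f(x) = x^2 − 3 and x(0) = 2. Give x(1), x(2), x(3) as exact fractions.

f'(x) = 2x.
f(2) = 1, f'(2) = 4, so x(1) = 2 − 1/4 = 7/4.
f(7/4) = 1/16, f'(7/4) = 7/2, so x(2) = (7/4) − (1/16)/(7/2) = 97/56.
f(97/56) = 1/3136, f'(97/56) = 97/28, so x(3) = (97/56) − (1/3136)/(97/28) = 18817/10864.

x(1) = 7/4, x(2) = 97/56, x(3) = 18817/10864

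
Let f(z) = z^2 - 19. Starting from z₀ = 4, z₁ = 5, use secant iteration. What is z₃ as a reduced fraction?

f(4) = -3, f(5) = 6. z₂ = 5 - 6·(5 - 4)/(6 - (-3)) = 13/3.
f(5) = 6, f(13/3) = -2/9. z₃ = (13/3) - (-2/9)·((13/3) - 5)/((-2/9) - 6) = 61/14.

61/14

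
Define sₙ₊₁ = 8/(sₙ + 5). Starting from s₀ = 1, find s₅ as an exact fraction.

5976/4687

s₁ = 8/(1 + 5) = 4/3.
s₂ = 8/(4/3 + 5) = 24/19.
s₃ = 8/(24/19 + 5) = 152/119.
s₄ = 8/(152/119 + 5) = 952/747.
s₅ = 8/(952/747 + 5) = 5976/4687.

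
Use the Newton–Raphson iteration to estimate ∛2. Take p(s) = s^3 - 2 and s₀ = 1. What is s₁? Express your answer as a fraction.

p'(s) = 3s^2.
p(1) = -1, p'(1) = 3, so s₁ = 1 - (-1)/3 = 4/3.

4/3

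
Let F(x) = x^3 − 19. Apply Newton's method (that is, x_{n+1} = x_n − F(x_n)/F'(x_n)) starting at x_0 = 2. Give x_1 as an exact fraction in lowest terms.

35/12

F'(x) = 3x^2.
F(2) = −11, F'(2) = 12, so x_1 = 2 − (−11)/12 = 35/12.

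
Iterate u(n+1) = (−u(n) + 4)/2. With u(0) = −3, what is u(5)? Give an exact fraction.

u(1) = (−(−3) + 4)/2 = 7/2.
u(2) = (−(7/2) + 4)/2 = 1/4.
u(3) = (−(1/4) + 4)/2 = 15/8.
u(4) = (−(15/8) + 4)/2 = 17/16.
u(5) = (−(17/16) + 4)/2 = 47/32.

47/32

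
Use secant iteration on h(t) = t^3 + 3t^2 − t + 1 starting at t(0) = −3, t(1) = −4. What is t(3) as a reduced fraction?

−12769/3811

h(−3) = 4, h(−4) = −11. t(2) = (−4) − (−11)·((−4) − (−3))/((−11) − 4) = −49/15.
h(−4) = −11, h(−49/15) = 4796/3375. t(3) = (−49/15) − (4796/3375)·((−49/15) − (−4))/((4796/3375) − (−11)) = −12769/3811.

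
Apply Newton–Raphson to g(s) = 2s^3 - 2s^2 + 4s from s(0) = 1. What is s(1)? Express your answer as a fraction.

1/3

g'(s) = 6s^2 - 4s + 4.
g(1) = 4, g'(1) = 6, so s(1) = 1 - 4/6 = 1/3.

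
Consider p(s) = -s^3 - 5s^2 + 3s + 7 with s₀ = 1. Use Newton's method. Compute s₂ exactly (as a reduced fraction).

p'(s) = -3s^2 - 10s + 3.
p(1) = 4, p'(1) = -10, so s₁ = 1 - 4/(-10) = 7/5.
p(7/5) = -168/125, p'(7/5) = -422/25, so s₂ = (7/5) - (-168/125)/(-422/25) = 1393/1055.

1393/1055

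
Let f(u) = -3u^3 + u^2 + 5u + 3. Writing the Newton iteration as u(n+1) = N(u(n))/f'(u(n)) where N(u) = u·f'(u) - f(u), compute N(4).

f'(u) = -9u^2 + 2u + 5.
N(u) = u·f'(u) - f(u) = u·(-9u^2 + 2u + 5) - (-3u^3 + u^2 + 5u + 3) = -6u^3 + u^2 - 3.
N(4) = -371.

-371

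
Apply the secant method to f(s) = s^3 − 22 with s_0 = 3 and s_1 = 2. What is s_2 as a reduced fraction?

f(3) = 5, f(2) = −14. s_2 = 2 − (−14)·(2 − 3)/((−14) − 5) = 52/19.

52/19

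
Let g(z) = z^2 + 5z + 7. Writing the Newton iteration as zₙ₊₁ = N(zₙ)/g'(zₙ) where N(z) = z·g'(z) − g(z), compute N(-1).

g'(z) = 2z + 5.
N(z) = z·g'(z) − g(z) = z·(2z + 5) − (z^2 + 5z + 7) = z^2 − 7.
N(-1) = −6.

−6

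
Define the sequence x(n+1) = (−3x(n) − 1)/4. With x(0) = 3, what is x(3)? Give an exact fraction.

x(1) = (−3·3 − 1)/4 = −5/2.
x(2) = (−3·(−5/2) − 1)/4 = 13/8.
x(3) = (−3·(13/8) − 1)/4 = −47/32.

−47/32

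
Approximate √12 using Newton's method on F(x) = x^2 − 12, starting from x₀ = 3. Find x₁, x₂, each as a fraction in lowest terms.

F'(x) = 2x.
F(3) = −3, F'(3) = 6, so x₁ = 3 − (−3)/6 = 7/2.
F(7/2) = 1/4, F'(7/2) = 7, so x₂ = (7/2) − (1/4)/7 = 97/28.

x₁ = 7/2, x₂ = 97/28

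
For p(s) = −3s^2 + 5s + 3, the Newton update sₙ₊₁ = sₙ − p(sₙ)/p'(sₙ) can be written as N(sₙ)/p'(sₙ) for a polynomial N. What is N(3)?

p'(s) = −6s + 5.
N(s) = s·p'(s) − p(s) = s·(−6s + 5) − (−3s^2 + 5s + 3) = −3s^2 − 3.
N(3) = −30.

−30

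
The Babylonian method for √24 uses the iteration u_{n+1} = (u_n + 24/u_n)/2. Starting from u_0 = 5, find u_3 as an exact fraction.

46099201/9409960

u_1 = (5 + 24/5)/2 = 49/10.
u_2 = (49/10 + 24/(49/10))/2 = 4801/980.
u_3 = (4801/980 + 24/(4801/980))/2 = 46099201/9409960.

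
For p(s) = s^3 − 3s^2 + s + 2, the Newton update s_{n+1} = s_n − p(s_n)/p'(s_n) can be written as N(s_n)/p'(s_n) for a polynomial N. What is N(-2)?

−30

p'(s) = 3s^2 − 6s + 1.
N(s) = s·p'(s) − p(s) = s·(3s^2 − 6s + 1) − (s^3 − 3s^2 + s + 2) = 2s^3 − 3s^2 − 2.
N(-2) = −30.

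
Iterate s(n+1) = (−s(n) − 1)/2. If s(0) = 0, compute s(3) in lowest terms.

s(1) = (−0 − 1)/2 = −1/2.
s(2) = (−(−1/2) − 1)/2 = −1/4.
s(3) = (−(−1/4) − 1)/2 = −3/8.

−3/8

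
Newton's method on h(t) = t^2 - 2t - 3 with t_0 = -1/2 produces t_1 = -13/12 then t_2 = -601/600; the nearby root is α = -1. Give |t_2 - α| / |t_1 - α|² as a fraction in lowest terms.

t_1 - α = -13/12 - (-1) = -13/12 + 1 = -1/12, so |t_1 - α| = 1/12.
t_2 - α = -601/600 - (-1) = -601/600 + 1 = -1/600, so |t_2 - α| = 1/600.
|t_1 - α|² = 1/144.
Ratio = (1/600) / (1/144) = 6/25.

6/25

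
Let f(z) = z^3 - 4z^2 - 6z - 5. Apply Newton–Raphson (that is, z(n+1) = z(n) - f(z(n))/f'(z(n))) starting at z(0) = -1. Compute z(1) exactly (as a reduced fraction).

f'(z) = 3z^2 - 8z - 6.
f(-1) = -4, f'(-1) = 5, so z(1) = (-1) - (-4)/5 = -1/5.

-1/5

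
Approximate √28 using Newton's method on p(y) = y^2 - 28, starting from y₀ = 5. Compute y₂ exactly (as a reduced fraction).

p'(y) = 2y.
p(5) = -3, p'(5) = 10, so y₁ = 5 - (-3)/10 = 53/10.
p(53/10) = 9/100, p'(53/10) = 53/5, so y₂ = (53/10) - (9/100)/(53/5) = 5609/1060.

5609/1060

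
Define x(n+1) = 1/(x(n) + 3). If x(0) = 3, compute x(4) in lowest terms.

x(1) = 1/(3 + 3) = 1/6.
x(2) = 1/(1/6 + 3) = 6/19.
x(3) = 1/(6/19 + 3) = 19/63.
x(4) = 1/(19/63 + 3) = 63/208.

63/208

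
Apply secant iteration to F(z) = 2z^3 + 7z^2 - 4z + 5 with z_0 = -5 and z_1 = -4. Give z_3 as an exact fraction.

F(-5) = -50, F(-4) = 5. z_2 = (-4) - 5·((-4) - (-5))/(5 - (-50)) = -45/11.
F(-4) = 5, F(-45/11) = 2110/1331. z_3 = (-45/11) - (2110/1331)·((-45/11) - (-4))/((2110/1331) - 5) = -3757/909.

-3757/909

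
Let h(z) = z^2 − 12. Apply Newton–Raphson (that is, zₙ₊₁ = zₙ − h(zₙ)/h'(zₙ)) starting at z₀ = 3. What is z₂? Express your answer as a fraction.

97/28

h'(z) = 2z.
h(3) = −3, h'(3) = 6, so z₁ = 3 − (−3)/6 = 7/2.
h(7/2) = 1/4, h'(7/2) = 7, so z₂ = (7/2) − (1/4)/7 = 97/28.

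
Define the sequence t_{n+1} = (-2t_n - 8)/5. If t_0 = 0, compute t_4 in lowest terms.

t_1 = (-2·0 - 8)/5 = -8/5.
t_2 = (-2·(-8/5) - 8)/5 = -24/25.
t_3 = (-2·(-24/25) - 8)/5 = -152/125.
t_4 = (-2·(-152/125) - 8)/5 = -696/625.

-696/625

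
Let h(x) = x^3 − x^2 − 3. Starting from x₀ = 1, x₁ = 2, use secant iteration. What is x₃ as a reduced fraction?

h(1) = −3, h(2) = 1. x₂ = 2 − 1·(2 − 1)/(1 − (−3)) = 7/4.
h(2) = 1, h(7/4) = −45/64. x₃ = (7/4) − (−45/64)·((7/4) − 2)/((−45/64) − 1) = 202/109.

202/109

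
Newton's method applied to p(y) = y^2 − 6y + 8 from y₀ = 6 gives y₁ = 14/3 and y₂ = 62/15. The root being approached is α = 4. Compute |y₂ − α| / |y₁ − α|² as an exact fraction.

y₁ − α = 14/3 − 4 = 2/3, so |y₁ − α| = 2/3.
y₂ − α = 62/15 − 4 = 2/15, so |y₂ − α| = 2/15.
|y₁ − α|² = 4/9.
Ratio = (2/15) / (4/9) = 3/10.

3/10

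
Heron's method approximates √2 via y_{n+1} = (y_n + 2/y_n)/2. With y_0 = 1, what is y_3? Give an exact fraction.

577/408

y_1 = (1 + 2/1)/2 = 3/2.
y_2 = (3/2 + 2/(3/2))/2 = 17/12.
y_3 = (17/12 + 2/(17/12))/2 = 577/408.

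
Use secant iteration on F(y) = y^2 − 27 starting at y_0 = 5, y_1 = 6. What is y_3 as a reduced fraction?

213/41

F(5) = −2, F(6) = 9. y_2 = 6 − 9·(6 − 5)/(9 − (−2)) = 57/11.
F(6) = 9, F(57/11) = −18/121. y_3 = (57/11) − (−18/121)·((57/11) − 6)/((−18/121) − 9) = 213/41.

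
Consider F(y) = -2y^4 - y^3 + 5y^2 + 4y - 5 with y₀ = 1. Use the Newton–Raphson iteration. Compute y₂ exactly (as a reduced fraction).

F'(y) = -8y^3 - 3y^2 + 10y + 4.
F(1) = 1, F'(1) = 3, so y₁ = 1 - 1/3 = 2/3.
F(2/3) = -65/81, F'(2/3) = 188/27, so y₂ = (2/3) - (-65/81)/(188/27) = 147/188.

147/188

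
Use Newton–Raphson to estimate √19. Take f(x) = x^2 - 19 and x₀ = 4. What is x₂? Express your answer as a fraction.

f'(x) = 2x.
f(4) = -3, f'(4) = 8, so x₁ = 4 - (-3)/8 = 35/8.
f(35/8) = 9/64, f'(35/8) = 35/4, so x₂ = (35/8) - (9/64)/(35/4) = 2441/560.

2441/560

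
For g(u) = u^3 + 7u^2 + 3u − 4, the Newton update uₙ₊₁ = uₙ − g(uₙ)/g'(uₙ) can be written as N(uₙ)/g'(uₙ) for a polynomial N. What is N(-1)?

9

g'(u) = 3u^2 + 14u + 3.
N(u) = u·g'(u) − g(u) = u·(3u^2 + 14u + 3) − (u^3 + 7u^2 + 3u − 4) = 2u^3 + 7u^2 + 4.
N(-1) = 9.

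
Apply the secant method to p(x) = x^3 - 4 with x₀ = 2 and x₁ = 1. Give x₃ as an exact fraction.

122/73

p(2) = 4, p(1) = -3. x₂ = 1 - (-3)·(1 - 2)/((-3) - 4) = 10/7.
p(1) = -3, p(10/7) = -372/343. x₃ = (10/7) - (-372/343)·((10/7) - 1)/((-372/343) - (-3)) = 122/73.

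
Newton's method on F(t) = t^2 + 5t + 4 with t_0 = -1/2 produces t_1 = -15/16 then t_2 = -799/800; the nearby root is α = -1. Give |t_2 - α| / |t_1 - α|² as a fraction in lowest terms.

t_1 - α = -15/16 - (-1) = -15/16 + 1 = 1/16, so |t_1 - α| = 1/16.
t_2 - α = -799/800 - (-1) = -799/800 + 1 = 1/800, so |t_2 - α| = 1/800.
|t_1 - α|² = 1/256.
Ratio = (1/800) / (1/256) = 8/25.

8/25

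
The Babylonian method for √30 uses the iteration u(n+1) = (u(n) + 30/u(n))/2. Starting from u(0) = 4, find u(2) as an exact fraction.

u(1) = (4 + 30/4)/2 = 23/4.
u(2) = (23/4 + 30/(23/4))/2 = 1009/184.

1009/184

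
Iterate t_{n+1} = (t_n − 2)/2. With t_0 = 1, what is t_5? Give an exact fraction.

−61/32

t_1 = (1 − 2)/2 = −1/2.
t_2 = ((−1/2) − 2)/2 = −5/4.
t_3 = ((−5/4) − 2)/2 = −13/8.
t_4 = ((−13/8) − 2)/2 = −29/16.
t_5 = ((−29/16) − 2)/2 = −61/32.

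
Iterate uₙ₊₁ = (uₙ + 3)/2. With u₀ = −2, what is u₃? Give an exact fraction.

u₁ = ((−2) + 3)/2 = 1/2.
u₂ = ((1/2) + 3)/2 = 7/4.
u₃ = ((7/4) + 3)/2 = 19/8.

19/8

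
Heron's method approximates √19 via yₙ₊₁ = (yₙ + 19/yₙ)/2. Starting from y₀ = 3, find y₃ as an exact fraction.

y₁ = (3 + 19/3)/2 = 14/3.
y₂ = (14/3 + 19/(14/3))/2 = 367/84.
y₃ = (367/84 + 19/(367/84))/2 = 268753/61656.

268753/61656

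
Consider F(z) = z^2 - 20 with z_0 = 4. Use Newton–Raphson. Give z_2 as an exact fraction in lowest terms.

F'(z) = 2z.
F(4) = -4, F'(4) = 8, so z_1 = 4 - (-4)/8 = 9/2.
F(9/2) = 1/4, F'(9/2) = 9, so z_2 = (9/2) - (1/4)/9 = 161/36.

161/36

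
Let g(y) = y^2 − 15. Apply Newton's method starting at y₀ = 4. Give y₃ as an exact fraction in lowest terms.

7380481/1905632

g'(y) = 2y.
g(4) = 1, g'(4) = 8, so y₁ = 4 − 1/8 = 31/8.
g(31/8) = 1/64, g'(31/8) = 31/4, so y₂ = (31/8) − (1/64)/(31/4) = 1921/496.
g(1921/496) = 1/246016, g'(1921/496) = 1921/248, so y₃ = (1921/496) − (1/246016)/(1921/248) = 7380481/1905632.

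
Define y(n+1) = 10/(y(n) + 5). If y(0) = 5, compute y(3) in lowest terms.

3/2

y(1) = 10/(5 + 5) = 1.
y(2) = 10/(1 + 5) = 5/3.
y(3) = 10/(5/3 + 5) = 3/2.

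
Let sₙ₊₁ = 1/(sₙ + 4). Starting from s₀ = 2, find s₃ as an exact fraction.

25/106

s₁ = 1/(2 + 4) = 1/6.
s₂ = 1/(1/6 + 4) = 6/25.
s₃ = 1/(6/25 + 4) = 25/106.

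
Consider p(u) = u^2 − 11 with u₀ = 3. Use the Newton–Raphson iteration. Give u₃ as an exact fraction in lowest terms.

p'(u) = 2u.
p(3) = −2, p'(3) = 6, so u₁ = 3 − (−2)/6 = 10/3.
p(10/3) = 1/9, p'(10/3) = 20/3, so u₂ = (10/3) − (1/9)/(20/3) = 199/60.
p(199/60) = 1/3600, p'(199/60) = 199/30, so u₃ = (199/60) − (1/3600)/(199/30) = 79201/23880.

79201/23880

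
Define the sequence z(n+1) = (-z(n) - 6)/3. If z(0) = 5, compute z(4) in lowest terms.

z(1) = (-5 - 6)/3 = -11/3.
z(2) = (-(-11/3) - 6)/3 = -7/9.
z(3) = (-(-7/9) - 6)/3 = -47/27.
z(4) = (-(-47/27) - 6)/3 = -115/81.

-115/81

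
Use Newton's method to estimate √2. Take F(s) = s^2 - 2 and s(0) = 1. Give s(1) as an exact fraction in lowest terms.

F'(s) = 2s.
F(1) = -1, F'(1) = 2, so s(1) = 1 - (-1)/2 = 3/2.

3/2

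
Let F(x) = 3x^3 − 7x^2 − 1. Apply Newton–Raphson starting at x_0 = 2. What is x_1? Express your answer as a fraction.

F'(x) = 9x^2 − 14x.
F(2) = −5, F'(2) = 8, so x_1 = 2 − (−5)/8 = 21/8.

21/8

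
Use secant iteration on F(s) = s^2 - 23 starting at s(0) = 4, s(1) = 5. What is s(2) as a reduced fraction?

43/9

F(4) = -7, F(5) = 2. s(2) = 5 - 2·(5 - 4)/(2 - (-7)) = 43/9.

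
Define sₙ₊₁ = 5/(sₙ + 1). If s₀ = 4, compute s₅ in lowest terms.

85/52

s₁ = 5/(4 + 1) = 1.
s₂ = 5/(1 + 1) = 5/2.
s₃ = 5/(5/2 + 1) = 10/7.
s₄ = 5/(10/7 + 1) = 35/17.
s₅ = 5/(35/17 + 1) = 85/52.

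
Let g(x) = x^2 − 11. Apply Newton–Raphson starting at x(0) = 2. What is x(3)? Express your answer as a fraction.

g'(x) = 2x.
g(2) = −7, g'(2) = 4, so x(1) = 2 − (−7)/4 = 15/4.
g(15/4) = 49/16, g'(15/4) = 15/2, so x(2) = (15/4) − (49/16)/(15/2) = 401/120.
g(401/120) = 2401/14400, g'(401/120) = 401/60, so x(3) = (401/120) − (2401/14400)/(401/60) = 319201/96240.

319201/96240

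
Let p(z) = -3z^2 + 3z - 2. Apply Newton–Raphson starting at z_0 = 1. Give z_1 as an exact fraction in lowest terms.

1/3

p'(z) = -6z + 3.
p(1) = -2, p'(1) = -3, so z_1 = 1 - (-2)/(-3) = 1/3.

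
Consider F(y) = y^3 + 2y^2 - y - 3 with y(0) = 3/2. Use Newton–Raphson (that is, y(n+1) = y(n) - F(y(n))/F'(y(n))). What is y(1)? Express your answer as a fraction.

F'(y) = 3y^2 + 4y - 1.
F(3/2) = 27/8, F'(3/2) = 47/4, so y(1) = (3/2) - (27/8)/(47/4) = 57/47.

57/47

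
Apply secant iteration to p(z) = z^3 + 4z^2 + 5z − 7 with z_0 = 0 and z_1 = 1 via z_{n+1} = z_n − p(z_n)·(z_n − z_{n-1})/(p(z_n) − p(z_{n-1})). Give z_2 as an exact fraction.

p(0) = −7, p(1) = 3. z_2 = 1 − 3·(1 − 0)/(3 − (−7)) = 7/10.

7/10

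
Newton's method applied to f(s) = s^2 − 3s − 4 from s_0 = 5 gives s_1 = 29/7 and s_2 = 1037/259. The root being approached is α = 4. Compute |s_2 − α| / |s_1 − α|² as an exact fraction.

7/37

s_1 − α = 29/7 − 4 = 1/7, so |s_1 − α| = 1/7.
s_2 − α = 1037/259 − 4 = 1/259, so |s_2 − α| = 1/259.
|s_1 − α|² = 1/49.
Ratio = (1/259) / (1/49) = 7/37.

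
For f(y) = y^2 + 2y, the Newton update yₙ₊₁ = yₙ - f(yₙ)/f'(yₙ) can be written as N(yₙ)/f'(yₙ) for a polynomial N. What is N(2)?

4

f'(y) = 2y + 2.
N(y) = y·f'(y) - f(y) = y·(2y + 2) - (y^2 + 2y) = y^2.
N(2) = 4.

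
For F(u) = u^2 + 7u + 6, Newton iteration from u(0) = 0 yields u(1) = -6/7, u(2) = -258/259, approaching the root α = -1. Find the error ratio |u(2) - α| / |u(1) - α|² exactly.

u(1) - α = -6/7 - (-1) = -6/7 + 1 = 1/7, so |u(1) - α| = 1/7.
u(2) - α = -258/259 - (-1) = -258/259 + 1 = 1/259, so |u(2) - α| = 1/259.
|u(1) - α|² = 1/49.
Ratio = (1/259) / (1/49) = 7/37.

7/37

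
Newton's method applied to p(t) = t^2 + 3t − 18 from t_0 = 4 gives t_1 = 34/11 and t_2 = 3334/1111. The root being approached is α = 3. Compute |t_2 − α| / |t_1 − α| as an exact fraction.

t_1 − α = 34/11 − 3 = 1/11, so |t_1 − α| = 1/11.
t_2 − α = 3334/1111 − 3 = 1/1111, so |t_2 − α| = 1/1111.
Ratio = (1/1111) / (1/11) = 1/101.

1/101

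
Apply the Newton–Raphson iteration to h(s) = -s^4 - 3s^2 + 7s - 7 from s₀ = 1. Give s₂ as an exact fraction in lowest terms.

h'(s) = -4s^3 - 6s + 7.
h(1) = -4, h'(1) = -3, so s₁ = 1 - (-4)/(-3) = -1/3.
h(-1/3) = -784/81, h'(-1/3) = 247/27, so s₂ = (-1/3) - (-784/81)/(247/27) = 179/247.

179/247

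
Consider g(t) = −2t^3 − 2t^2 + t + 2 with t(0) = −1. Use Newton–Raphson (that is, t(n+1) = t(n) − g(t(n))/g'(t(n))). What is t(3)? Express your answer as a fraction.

−22/15

g'(t) = −6t^2 − 4t + 1.
g(−1) = 1, g'(−1) = −1, so t(1) = (−1) − 1/(−1) = 0.
g(0) = 2, g'(0) = 1, so t(2) = 0 − 2/1 = −2.
g(−2) = 8, g'(−2) = −15, so t(3) = (−2) − 8/(−15) = −22/15.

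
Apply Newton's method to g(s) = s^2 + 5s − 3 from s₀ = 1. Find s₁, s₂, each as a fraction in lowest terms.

g'(s) = 2s + 5.
g(1) = 3, g'(1) = 7, so s₁ = 1 − 3/7 = 4/7.
g(4/7) = 9/49, g'(4/7) = 43/7, so s₂ = (4/7) − (9/49)/(43/7) = 163/301.

s₁ = 4/7, s₂ = 163/301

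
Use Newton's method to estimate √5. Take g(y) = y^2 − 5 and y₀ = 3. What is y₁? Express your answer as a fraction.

7/3

g'(y) = 2y.
g(3) = 4, g'(3) = 6, so y₁ = 3 − 4/6 = 7/3.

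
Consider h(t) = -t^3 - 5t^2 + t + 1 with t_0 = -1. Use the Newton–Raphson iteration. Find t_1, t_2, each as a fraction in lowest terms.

h'(t) = -3t^2 - 10t + 1.
h(-1) = -4, h'(-1) = 8, so t_1 = (-1) - (-4)/8 = -1/2.
h(-1/2) = -5/8, h'(-1/2) = 21/4, so t_2 = (-1/2) - (-5/8)/(21/4) = -8/21.

t_1 = -1/2, t_2 = -8/21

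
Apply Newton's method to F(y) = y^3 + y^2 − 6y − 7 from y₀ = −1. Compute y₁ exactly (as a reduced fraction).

F'(y) = 3y^2 + 2y − 6.
F(−1) = −1, F'(−1) = −5, so y₁ = (−1) − (−1)/(−5) = −6/5.

−6/5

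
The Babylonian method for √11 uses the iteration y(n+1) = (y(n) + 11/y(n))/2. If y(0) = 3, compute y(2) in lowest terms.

199/60

y(1) = (3 + 11/3)/2 = 10/3.
y(2) = (10/3 + 11/(10/3))/2 = 199/60.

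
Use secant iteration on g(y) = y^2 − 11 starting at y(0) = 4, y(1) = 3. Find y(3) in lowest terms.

73/22

g(4) = 5, g(3) = −2. y(2) = 3 − (−2)·(3 − 4)/((−2) − 5) = 23/7.
g(3) = −2, g(23/7) = −10/49. y(3) = (23/7) − (−10/49)·((23/7) − 3)/((−10/49) − (−2)) = 73/22.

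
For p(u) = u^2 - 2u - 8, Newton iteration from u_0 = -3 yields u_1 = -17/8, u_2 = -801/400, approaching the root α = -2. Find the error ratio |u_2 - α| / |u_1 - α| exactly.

u_1 - α = -17/8 - (-2) = -17/8 + 2 = -1/8, so |u_1 - α| = 1/8.
u_2 - α = -801/400 - (-2) = -801/400 + 2 = -1/400, so |u_2 - α| = 1/400.
Ratio = (1/400) / (1/8) = 1/50.

1/50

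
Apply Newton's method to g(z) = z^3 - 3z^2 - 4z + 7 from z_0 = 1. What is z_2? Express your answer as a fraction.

2721/2380

g'(z) = 3z^2 - 6z - 4.
g(1) = 1, g'(1) = -7, so z_1 = 1 - 1/(-7) = 8/7.
g(8/7) = 1/343, g'(8/7) = -340/49, so z_2 = (8/7) - (1/343)/(-340/49) = 2721/2380.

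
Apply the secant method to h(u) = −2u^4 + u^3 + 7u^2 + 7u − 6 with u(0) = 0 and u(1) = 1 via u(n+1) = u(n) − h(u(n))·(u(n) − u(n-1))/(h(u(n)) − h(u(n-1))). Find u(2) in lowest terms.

h(0) = −6, h(1) = 7. u(2) = 1 − 7·(1 − 0)/(7 − (−6)) = 6/13.

6/13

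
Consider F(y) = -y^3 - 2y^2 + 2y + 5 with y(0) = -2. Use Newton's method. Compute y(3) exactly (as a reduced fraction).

F'(y) = -3y^2 - 4y + 2.
F(-2) = 1, F'(-2) = -2, so y(1) = (-2) - 1/(-2) = -3/2.
F(-3/2) = 7/8, F'(-3/2) = 5/4, so y(2) = (-3/2) - (7/8)/(5/4) = -11/5.
F(-11/5) = 196/125, F'(-11/5) = -93/25, so y(3) = (-11/5) - (196/125)/(-93/25) = -827/465.

-827/465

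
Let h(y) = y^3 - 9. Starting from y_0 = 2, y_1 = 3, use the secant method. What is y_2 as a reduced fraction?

39/19

h(2) = -1, h(3) = 18. y_2 = 3 - 18·(3 - 2)/(18 - (-1)) = 39/19.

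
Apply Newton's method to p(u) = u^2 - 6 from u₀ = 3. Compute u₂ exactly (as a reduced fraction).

p'(u) = 2u.
p(3) = 3, p'(3) = 6, so u₁ = 3 - 3/6 = 5/2.
p(5/2) = 1/4, p'(5/2) = 5, so u₂ = (5/2) - (1/4)/5 = 49/20.

49/20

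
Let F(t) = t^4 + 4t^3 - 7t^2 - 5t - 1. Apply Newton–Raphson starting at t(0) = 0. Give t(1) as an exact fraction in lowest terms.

-1/5

F'(t) = 4t^3 + 12t^2 - 14t - 5.
F(0) = -1, F'(0) = -5, so t(1) = 0 - (-1)/(-5) = -1/5.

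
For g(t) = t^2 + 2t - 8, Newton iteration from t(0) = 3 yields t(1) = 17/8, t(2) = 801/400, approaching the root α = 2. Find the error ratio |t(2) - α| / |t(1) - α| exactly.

t(1) - α = 17/8 - 2 = 1/8, so |t(1) - α| = 1/8.
t(2) - α = 801/400 - 2 = 1/400, so |t(2) - α| = 1/400.
Ratio = (1/400) / (1/8) = 1/50.

1/50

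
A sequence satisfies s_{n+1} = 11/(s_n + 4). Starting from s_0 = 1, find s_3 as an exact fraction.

341/179

s_1 = 11/(1 + 4) = 11/5.
s_2 = 11/(11/5 + 4) = 55/31.
s_3 = 11/(55/31 + 4) = 341/179.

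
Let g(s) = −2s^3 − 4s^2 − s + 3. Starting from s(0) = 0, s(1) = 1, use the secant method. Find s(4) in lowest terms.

52875579/77839903

g(0) = 3, g(1) = −4. s(2) = 1 − (−4)·(1 − 0)/((−4) − 3) = 3/7.
g(1) = −4, g(3/7) = 576/343. s(3) = (3/7) − (576/343)·((3/7) − 1)/((576/343) − (−4)) = 291/487.
g(3/7) = 576/343, g(291/487) = 63244800/115501303. s(4) = (291/487) − (63244800/115501303)·((291/487) − (3/7))/((63244800/115501303) − (576/343)) = 52875579/77839903.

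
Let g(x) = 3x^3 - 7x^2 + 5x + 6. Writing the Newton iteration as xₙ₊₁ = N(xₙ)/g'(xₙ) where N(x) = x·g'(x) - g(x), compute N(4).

266

g'(x) = 9x^2 - 14x + 5.
N(x) = x·g'(x) - g(x) = x·(9x^2 - 14x + 5) - (3x^3 - 7x^2 + 5x + 6) = 6x^3 - 7x^2 - 6.
N(4) = 266.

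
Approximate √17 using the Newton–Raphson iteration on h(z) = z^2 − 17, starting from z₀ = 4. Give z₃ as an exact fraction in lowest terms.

h'(z) = 2z.
h(4) = −1, h'(4) = 8, so z₁ = 4 − (−1)/8 = 33/8.
h(33/8) = 1/64, h'(33/8) = 33/4, so z₂ = (33/8) − (1/64)/(33/4) = 2177/528.
h(2177/528) = 1/278784, h'(2177/528) = 2177/264, so z₃ = (2177/528) − (1/278784)/(2177/264) = 9478657/2298912.

9478657/2298912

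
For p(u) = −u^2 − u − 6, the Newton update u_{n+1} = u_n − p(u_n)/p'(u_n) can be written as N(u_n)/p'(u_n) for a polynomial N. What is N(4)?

p'(u) = −2u − 1.
N(u) = u·p'(u) − p(u) = u·(−2u − 1) − (−u^2 − u − 6) = −u^2 + 6.
N(4) = −10.

−10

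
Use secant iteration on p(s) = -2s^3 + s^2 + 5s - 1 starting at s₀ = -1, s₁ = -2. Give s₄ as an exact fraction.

-1241030/842059

p(-1) = -3, p(-2) = 9. s₂ = (-2) - 9·((-2) - (-1))/(9 - (-3)) = -5/4.
p(-2) = 9, p(-5/4) = -57/32. s₃ = (-5/4) - (-57/32)·((-5/4) - (-2))/((-57/32) - 9) = -158/115.
p(-5/4) = -57/32, p(-158/115) = -1209141/1520875. s₄ = (-158/115) - (-1209141/1520875)·((-158/115) - (-5/4))/((-1209141/1520875) - (-57/32)) = -1241030/842059.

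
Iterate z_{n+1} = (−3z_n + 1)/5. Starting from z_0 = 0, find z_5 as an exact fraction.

z_1 = (−3·0 + 1)/5 = 1/5.
z_2 = (−3·(1/5) + 1)/5 = 2/25.
z_3 = (−3·(2/25) + 1)/5 = 19/125.
z_4 = (−3·(19/125) + 1)/5 = 68/625.
z_5 = (−3·(68/625) + 1)/5 = 421/3125.

421/3125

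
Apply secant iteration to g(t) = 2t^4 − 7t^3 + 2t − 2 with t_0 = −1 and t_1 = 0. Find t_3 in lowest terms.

g(−1) = 5, g(0) = −2. t_2 = 0 − (−2)·(0 − (−1))/((−2) − 5) = −2/7.
g(0) = −2, g(−2/7) = −5750/2401. t_3 = (−2/7) − (−5750/2401)·((−2/7) − 0)/((−5750/2401) − (−2)) = 343/237.

343/237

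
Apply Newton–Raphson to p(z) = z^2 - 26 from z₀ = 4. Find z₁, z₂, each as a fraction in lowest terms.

z₁ = 21/4, z₂ = 857/168

p'(z) = 2z.
p(4) = -10, p'(4) = 8, so z₁ = 4 - (-10)/8 = 21/4.
p(21/4) = 25/16, p'(21/4) = 21/2, so z₂ = (21/4) - (25/16)/(21/2) = 857/168.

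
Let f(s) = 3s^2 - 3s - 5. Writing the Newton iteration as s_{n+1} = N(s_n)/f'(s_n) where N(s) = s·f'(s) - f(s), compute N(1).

8

f'(s) = 6s - 3.
N(s) = s·f'(s) - f(s) = s·(6s - 3) - (3s^2 - 3s - 5) = 3s^2 + 5.
N(1) = 8.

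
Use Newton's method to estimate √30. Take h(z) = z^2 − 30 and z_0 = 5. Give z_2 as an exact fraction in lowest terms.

h'(z) = 2z.
h(5) = −5, h'(5) = 10, so z_1 = 5 − (−5)/10 = 11/2.
h(11/2) = 1/4, h'(11/2) = 11, so z_2 = (11/2) − (1/4)/11 = 241/44.

241/44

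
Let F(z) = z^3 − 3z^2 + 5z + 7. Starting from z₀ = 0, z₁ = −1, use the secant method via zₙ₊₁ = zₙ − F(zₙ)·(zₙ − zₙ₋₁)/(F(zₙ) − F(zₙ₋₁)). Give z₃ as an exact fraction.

F(0) = 7, F(−1) = −2. z₂ = (−1) − (−2)·((−1) − 0)/((−2) − 7) = −7/9.
F(−1) = −2, F(−7/9) = 602/729. z₃ = (−7/9) − (602/729)·((−7/9) − (−1))/((602/729) − (−2)) = −434/515.

−434/515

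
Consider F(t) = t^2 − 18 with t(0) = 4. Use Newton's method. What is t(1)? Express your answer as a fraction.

F'(t) = 2t.
F(4) = −2, F'(4) = 8, so t(1) = 4 − (−2)/8 = 17/4.

17/4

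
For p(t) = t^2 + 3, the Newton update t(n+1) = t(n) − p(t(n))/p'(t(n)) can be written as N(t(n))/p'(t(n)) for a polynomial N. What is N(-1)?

p'(t) = 2t.
N(t) = t·p'(t) − p(t) = t·(2t) − (t^2 + 3) = t^2 − 3.
N(-1) = −2.

−2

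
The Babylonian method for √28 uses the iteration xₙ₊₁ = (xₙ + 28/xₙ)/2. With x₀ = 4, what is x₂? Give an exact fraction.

233/44

x₁ = (4 + 28/4)/2 = 11/2.
x₂ = (11/2 + 28/(11/2))/2 = 233/44.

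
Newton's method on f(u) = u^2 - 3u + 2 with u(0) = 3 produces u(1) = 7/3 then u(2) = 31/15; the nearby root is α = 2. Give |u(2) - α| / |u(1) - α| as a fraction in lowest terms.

1/5

u(1) - α = 7/3 - 2 = 1/3, so |u(1) - α| = 1/3.
u(2) - α = 31/15 - 2 = 1/15, so |u(2) - α| = 1/15.
Ratio = (1/15) / (1/3) = 1/5.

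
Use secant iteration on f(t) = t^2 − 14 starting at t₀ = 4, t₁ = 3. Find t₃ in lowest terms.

176/47

f(4) = 2, f(3) = −5. t₂ = 3 − (−5)·(3 − 4)/((−5) − 2) = 26/7.
f(3) = −5, f(26/7) = −10/49. t₃ = (26/7) − (−10/49)·((26/7) − 3)/((−10/49) − (−5)) = 176/47.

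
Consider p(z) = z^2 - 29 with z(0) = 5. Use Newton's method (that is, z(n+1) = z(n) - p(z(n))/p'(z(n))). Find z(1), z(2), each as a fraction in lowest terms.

p'(z) = 2z.
p(5) = -4, p'(5) = 10, so z(1) = 5 - (-4)/10 = 27/5.
p(27/5) = 4/25, p'(27/5) = 54/5, so z(2) = (27/5) - (4/25)/(54/5) = 727/135.

z(1) = 27/5, z(2) = 727/135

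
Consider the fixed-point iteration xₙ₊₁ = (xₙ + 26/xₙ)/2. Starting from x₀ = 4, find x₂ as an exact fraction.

857/168

x₁ = (4 + 26/4)/2 = 21/4.
x₂ = (21/4 + 26/(21/4))/2 = 857/168.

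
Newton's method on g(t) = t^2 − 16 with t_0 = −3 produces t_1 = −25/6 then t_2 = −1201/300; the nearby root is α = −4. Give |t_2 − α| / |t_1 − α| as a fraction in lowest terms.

t_1 − α = −25/6 − (−4) = −25/6 + 4 = −1/6, so |t_1 − α| = 1/6.
t_2 − α = −1201/300 − (−4) = −1201/300 + 4 = −1/300, so |t_2 − α| = 1/300.
Ratio = (1/300) / (1/6) = 1/50.

1/50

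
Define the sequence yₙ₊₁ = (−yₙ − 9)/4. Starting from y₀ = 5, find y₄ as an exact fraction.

y₁ = (−5 − 9)/4 = −7/2.
y₂ = (−(−7/2) − 9)/4 = −11/8.
y₃ = (−(−11/8) − 9)/4 = −61/32.
y₄ = (−(−61/32) − 9)/4 = −227/128.

−227/128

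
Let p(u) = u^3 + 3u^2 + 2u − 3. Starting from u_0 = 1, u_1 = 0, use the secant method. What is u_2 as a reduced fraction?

p(1) = 3, p(0) = −3. u_2 = 0 − (−3)·(0 − 1)/((−3) − 3) = 1/2.

1/2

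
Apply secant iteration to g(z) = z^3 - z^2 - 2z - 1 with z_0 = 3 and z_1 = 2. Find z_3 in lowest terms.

1994/925

g(3) = 11, g(2) = -1. z_2 = 2 - (-1)·(2 - 3)/((-1) - 11) = 25/12.
g(2) = -1, g(25/12) = -803/1728. z_3 = (25/12) - (-803/1728)·((25/12) - 2)/((-803/1728) - (-1)) = 1994/925.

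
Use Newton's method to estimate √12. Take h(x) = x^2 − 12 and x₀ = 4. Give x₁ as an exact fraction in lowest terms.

7/2

h'(x) = 2x.
h(4) = 4, h'(4) = 8, so x₁ = 4 − 4/8 = 7/2.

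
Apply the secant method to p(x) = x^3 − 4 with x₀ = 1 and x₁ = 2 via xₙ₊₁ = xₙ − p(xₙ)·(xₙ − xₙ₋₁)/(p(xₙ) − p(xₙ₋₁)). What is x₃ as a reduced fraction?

p(1) = −3, p(2) = 4. x₂ = 2 − 4·(2 − 1)/(4 − (−3)) = 10/7.
p(2) = 4, p(10/7) = −372/343. x₃ = (10/7) − (−372/343)·((10/7) − 2)/((−372/343) − 4) = 169/109.

169/109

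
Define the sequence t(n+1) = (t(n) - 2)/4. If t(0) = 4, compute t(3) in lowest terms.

t(1) = (4 - 2)/4 = 1/2.
t(2) = ((1/2) - 2)/4 = -3/8.
t(3) = ((-3/8) - 2)/4 = -19/32.

-19/32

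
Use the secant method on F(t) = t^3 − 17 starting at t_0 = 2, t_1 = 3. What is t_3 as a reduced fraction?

20801/8137

F(2) = −9, F(3) = 10. t_2 = 3 − 10·(3 − 2)/(10 − (−9)) = 47/19.
F(3) = 10, F(47/19) = −12780/6859. t_3 = (47/19) − (−12780/6859)·((47/19) − 3)/((−12780/6859) − 10) = 20801/8137.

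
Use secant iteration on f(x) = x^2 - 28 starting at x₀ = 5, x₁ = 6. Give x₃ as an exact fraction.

164/31

f(5) = -3, f(6) = 8. x₂ = 6 - 8·(6 - 5)/(8 - (-3)) = 58/11.
f(6) = 8, f(58/11) = -24/121. x₃ = (58/11) - (-24/121)·((58/11) - 6)/((-24/121) - 8) = 164/31.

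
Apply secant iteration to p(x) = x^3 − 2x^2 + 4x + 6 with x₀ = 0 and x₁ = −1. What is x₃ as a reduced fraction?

−456/505

p(0) = 6, p(−1) = −1. x₂ = (−1) − (−1)·((−1) − 0)/((−1) − 6) = −6/7.
p(−1) = −1, p(−6/7) = 162/343. x₃ = (−6/7) − (162/343)·((−6/7) − (−1))/((162/343) − (−1)) = −456/505.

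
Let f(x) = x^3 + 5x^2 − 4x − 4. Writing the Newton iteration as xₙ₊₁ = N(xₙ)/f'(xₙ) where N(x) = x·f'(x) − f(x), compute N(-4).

f'(x) = 3x^2 + 10x − 4.
N(x) = x·f'(x) − f(x) = x·(3x^2 + 10x − 4) − (x^3 + 5x^2 − 4x − 4) = 2x^3 + 5x^2 + 4.
N(-4) = −44.

−44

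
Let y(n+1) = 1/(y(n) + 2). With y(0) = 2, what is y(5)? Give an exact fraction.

53/128

y(1) = 1/(2 + 2) = 1/4.
y(2) = 1/(1/4 + 2) = 4/9.
y(3) = 1/(4/9 + 2) = 9/22.
y(4) = 1/(9/22 + 2) = 22/53.
y(5) = 1/(22/53 + 2) = 53/128.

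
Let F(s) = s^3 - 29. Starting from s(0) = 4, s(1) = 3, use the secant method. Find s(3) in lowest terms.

F(4) = 35, F(3) = -2. s(2) = 3 - (-2)·(3 - 4)/((-2) - 35) = 113/37.
F(3) = -2, F(113/37) = -26040/50653. s(3) = (113/37) - (-26040/50653)·((113/37) - 3)/((-26040/50653) - (-2)) = 115637/37633.

115637/37633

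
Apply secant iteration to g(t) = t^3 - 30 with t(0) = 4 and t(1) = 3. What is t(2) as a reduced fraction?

g(4) = 34, g(3) = -3. t(2) = 3 - (-3)·(3 - 4)/((-3) - 34) = 114/37.

114/37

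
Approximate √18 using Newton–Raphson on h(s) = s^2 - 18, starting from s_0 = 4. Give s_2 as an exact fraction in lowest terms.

577/136

h'(s) = 2s.
h(4) = -2, h'(4) = 8, so s_1 = 4 - (-2)/8 = 17/4.
h(17/4) = 1/16, h'(17/4) = 17/2, so s_2 = (17/4) - (1/16)/(17/2) = 577/136.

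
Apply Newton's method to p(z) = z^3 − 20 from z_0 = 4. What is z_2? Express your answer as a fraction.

67933/24642

p'(z) = 3z^2.
p(4) = 44, p'(4) = 48, so z_1 = 4 − 44/48 = 37/12.
p(37/12) = 16093/1728, p'(37/12) = 1369/48, so z_2 = (37/12) − (16093/1728)/(1369/48) = 67933/24642.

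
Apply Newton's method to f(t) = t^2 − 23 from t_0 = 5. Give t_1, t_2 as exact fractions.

t_1 = 24/5, t_2 = 1151/240

f'(t) = 2t.
f(5) = 2, f'(5) = 10, so t_1 = 5 − 2/10 = 24/5.
f(24/5) = 1/25, f'(24/5) = 48/5, so t_2 = (24/5) − (1/25)/(48/5) = 1151/240.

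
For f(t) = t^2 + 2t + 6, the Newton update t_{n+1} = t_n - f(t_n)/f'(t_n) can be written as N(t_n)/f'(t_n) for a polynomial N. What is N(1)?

f'(t) = 2t + 2.
N(t) = t·f'(t) - f(t) = t·(2t + 2) - (t^2 + 2t + 6) = t^2 - 6.
N(1) = -5.

-5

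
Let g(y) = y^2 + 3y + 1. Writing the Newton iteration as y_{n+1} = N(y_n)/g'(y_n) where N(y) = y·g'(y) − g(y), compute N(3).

g'(y) = 2y + 3.
N(y) = y·g'(y) − g(y) = y·(2y + 3) − (y^2 + 3y + 1) = y^2 − 1.
N(3) = 8.

8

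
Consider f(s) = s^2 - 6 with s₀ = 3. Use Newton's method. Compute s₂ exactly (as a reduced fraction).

f'(s) = 2s.
f(3) = 3, f'(3) = 6, so s₁ = 3 - 3/6 = 5/2.
f(5/2) = 1/4, f'(5/2) = 5, so s₂ = (5/2) - (1/4)/5 = 49/20.

49/20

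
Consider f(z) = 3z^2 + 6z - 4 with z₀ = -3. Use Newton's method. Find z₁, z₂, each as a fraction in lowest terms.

f'(z) = 6z + 6.
f(-3) = 5, f'(-3) = -12, so z₁ = (-3) - 5/(-12) = -31/12.
f(-31/12) = 25/48, f'(-31/12) = -19/2, so z₂ = (-31/12) - (25/48)/(-19/2) = -1153/456.

z₁ = -31/12, z₂ = -1153/456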